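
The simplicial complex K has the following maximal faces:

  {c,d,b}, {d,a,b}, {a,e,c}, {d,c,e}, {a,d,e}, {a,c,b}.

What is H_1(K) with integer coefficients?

H_1 ≅ 0.

We work with the vertex ordering a < b < c < d < e. The simplices of K, each written with vertices in increasing order, are:

  0-simplices (5): a, b, c, d, e
  1-simplices (9): ab, ac, ad, ae, bc, bd, cd, ce, de
  2-simplices (6): abc, abd, ace, ade, bcd, cde

Hence C_0 ≅ Z^5, C_1 ≅ Z^9, C_2 ≅ Z^6.

The boundary map ∂_1: C_1 → C_0 is given by ∂[p,q] = [q] − [p]. For instance
  ∂bc = c − b.
As a 5×9 matrix over Z this has rank 4, with invariant factors (1,1,1,1).

∂_2: C_2 → C_1 sends each 2-simplex [p,q,r] to [q,r] − [p,r] + [p,q]. For instance
  ∂ace = ce − ae + ac,
  ∂abc = bc − ac + ab.
As a 9×6 matrix over Z this has rank 5, with invariant factors (1,1,1,1,1).

Computing H_k = (kernel of ∂_k) / (image of ∂_{k+1}):

  H_1: rank ker ∂_1 − rank ∂_2 = (9 − 4) − 5 = 0, and the invariant factors of ∂_2 are all 1, so H_1 ≅ 0.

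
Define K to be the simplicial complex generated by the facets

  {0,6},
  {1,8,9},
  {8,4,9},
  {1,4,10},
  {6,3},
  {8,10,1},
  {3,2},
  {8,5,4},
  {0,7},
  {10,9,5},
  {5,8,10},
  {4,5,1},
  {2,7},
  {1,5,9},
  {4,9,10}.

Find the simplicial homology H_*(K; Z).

Fix the vertex order 0 < 1 < 2 < 3 < 4 < 5 < 6 < 7 < 8 < 9 < 10 and write every simplex with vertices in increasing order. Then dim K = 2 and the simplices of K are:

  0-simplices (11): [0], [1], [2], [3], [4], [5], [6], [7], [8], [9], [10]
  1-simplices (20): [0,6], [0,7], [1,4], [1,5], [1,8], [1,9], [1,10], [2,3], [2,7], [3,6], [4,5], [4,8], [4,9], [4,10], [5,8], [5,9], [5,10], [8,9], [8,10], [9,10]
  2-simplices (10): [1,4,5], [1,4,10], [1,5,9], [1,8,9], [1,8,10], [4,5,8], [4,8,9], [4,9,10], [5,8,10], [5,9,10]

Hence C_0 ≅ Z^11, C_1 ≅ Z^20, C_2 ≅ Z^10.

Boundary ∂_1: C_1 → C_0 maps an edge to its endpoints' difference, ∂[p,q] = q − p. For instance
  ∂[8,9] = [9] − [8].
The 11×20 boundary matrix has rank 9 and Smith normal form diag(1,1,1,1,1,1,1,1,1).

The boundary map ∂_2: C_2 → C_1 acts by ∂[p,q,r] = [q,r] − [p,r] + [p,q]. For instance
  ∂[1,4,10] = [4,10] − [1,10] + [1,4],
  ∂[4,5,8] = [5,8] − [4,8] + [4,5].
This gives a 20×10 integer matrix of rank 10; reducing to Smith normal form yields diagonal entries (1,1,1,1,1,1,1,1,1,2).

Computing H_k = (kernel of ∂_k) / (image of ∂_{k+1}):

  H_0: rank C_0 − rank ∂_1 = 11 − 9 = 2, and the invariant factors of ∂_1 are all 1, so H_0 ≅ Z^2.
  H_1: rank ker ∂_1 − rank ∂_2 = (20 − 9) − 10 = 1, and ∂_2 has invariant factor 2 > 1, so H_1 ≅ Z ⊕ Z/2.
  H_2: rank ker ∂_2 − rank ∂_3 = (10 − 10) − 0 = 0, and there is no ∂_3, so H_2 ≅ 0.

As a check, the Euler characteristic is 11 − 20 + 10 = 1, which agrees with 2 − 1 + 0 = 1.

H_0 ≅ Z^2,  H_1 ≅ Z ⊕ Z/2,  H_2 = 0.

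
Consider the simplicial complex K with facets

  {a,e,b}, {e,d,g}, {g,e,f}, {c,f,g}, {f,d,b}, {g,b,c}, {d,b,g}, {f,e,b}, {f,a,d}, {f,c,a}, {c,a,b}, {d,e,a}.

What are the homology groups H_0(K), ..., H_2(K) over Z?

H_0 = Z,  H_1 = Z/2,  H_2 = 0.

Order the vertices as a < b < c < d < e < f < g. Listing each simplex with vertices in this order, K has dimension 2 with simplices:

  0-simplices (7): a, b, c, d, e, f, g
  1-simplices (18): ab, ac, ad, ae, af, bc, bd, be, bf, bg, cf, cg, de, df, dg, ef, eg, fg
  2-simplices (12): abc, abe, acf, ade, adf, bcg, bdf, bdg, bef, cfg, deg, efg

Hence C_0 ≅ Z^7, C_1 ≅ Z^18, C_2 ≅ Z^12.

∂_1: C_1 → C_0 sends each edge [p,q] (with p < q) to q − p. For instance
  ∂ac = c − a.
The 7×18 boundary matrix has rank 6 and Smith normal form diag(1,1,1,1,1,1).

Boundary ∂_2: C_2 → C_1 maps a triangle to the signed sum of its edges. For instance
  ∂bef = ef − bf + be,
  ∂deg = eg − dg + de.
The resulting 18×12 matrix has rank 12, and its Smith normal form has invariant factors (1,1,1,1,1,1,1,1,1,1,1,2).

Now H_k = ker ∂_k / im ∂_{k+1}, so:

  H_0: rank C_0 − rank ∂_1 = 7 − 6 = 1, and the invariant factors of ∂_1 are all 1, so H_0 ≅ Z.
  H_1: rank ker ∂_1 − rank ∂_2 = (18 − 6) − 12 = 0, and ∂_2 has invariant factor 2 > 1, so H_1 ≅ Z/2.
  H_2: rank ker ∂_2 − rank ∂_3 = (12 − 12) − 0 = 0, and there is no ∂_3, so H_2 ≅ 0.

As a check, the Euler characteristic is 7 − 18 + 12 = 1, which agrees with 1 − 0 + 0 = 1.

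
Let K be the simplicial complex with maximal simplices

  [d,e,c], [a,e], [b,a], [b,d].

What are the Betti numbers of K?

b_0 = 1, b_1 = 1, b_2 = 0.

Take the total order a < b < c < d < e on the vertex set. Then K (dimension 2) consists of the simplices:

  0-simplices (5): a, b, c, d, e
  1-simplices (6): ab, ae, bd, cd, ce, de
  2-simplices (1): cde

so the chain groups are C_0 ≅ Z^5, C_1 ≅ Z^6, C_2 ≅ Z^1.

The boundary map ∂_1: C_1 → C_0 sends each edge [p,q] (with p < q) to q − p.
This gives a 5×6 integer matrix of rank 4; reducing to Smith normal form yields diagonal entries (1,1,1,1).

The boundary map ∂_2: C_2 → C_1 maps a triangle to the signed sum of its edges. For instance
  ∂cde = de − ce + cd.
As a 6×1 matrix over Z this has rank 1, with invariant factors (1).

Now H_k = ker ∂_k / im ∂_{k+1}, so:

  H_0: rank C_0 − rank ∂_1 = 5 − 4 = 1, and the invariant factors of ∂_1 are all 1, so H_0 = Z.
  H_1: rank ker ∂_1 − rank ∂_2 = (6 − 4) − 1 = 1, and the invariant factors of ∂_2 are all 1, so H_1 = Z.
  H_2: rank ker ∂_2 − rank ∂_3 = (1 − 1) − 0 = 0, and there is no ∂_3, so H_2 = 0.

Hence the Betti numbers are b_0 = 1, b_1 = 1, b_2 = 0.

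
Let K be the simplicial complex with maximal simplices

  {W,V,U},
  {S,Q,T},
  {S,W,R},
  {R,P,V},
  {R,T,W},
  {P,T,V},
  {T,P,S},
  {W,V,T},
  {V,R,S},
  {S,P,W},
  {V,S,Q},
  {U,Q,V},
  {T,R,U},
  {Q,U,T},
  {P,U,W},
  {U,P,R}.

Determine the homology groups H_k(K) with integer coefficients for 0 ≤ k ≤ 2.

K has 8 vertices, 24 edges, 16 triangles.
rank ∂_0 = 0, rank ∂_1 = 7 ⇒ b_0 = 8 − 0 − 7 = 1; all invariant factors of ∂_1 are 1 so no torsion. So H_0 ≅ Z.
rank ∂_1 = 7, rank ∂_2 = 15 ⇒ b_1 = 24 − 7 − 15 = 2; all invariant factors of ∂_2 are 1 so no torsion. So H_1 ≅ Z^2.
rank ∂_2 = 15, rank ∂_3 = 0 ⇒ b_2 = 16 − 15 − 0 = 1. So H_2 ≅ Z.

H_0 ≅ Z,  H_1 ≅ Z^2,  H_2 ≅ Z.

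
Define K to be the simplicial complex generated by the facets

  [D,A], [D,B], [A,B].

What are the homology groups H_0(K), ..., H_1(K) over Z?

H_0 ≅ Z,  H_1 ≅ Z.

Take the total order A < B < D on the vertex set. Then K (dimension 1) consists of the simplices:

  0-simplices (3): A, B, D
  1-simplices (3): AB, AD, BD

giving chain groups C_0 ≅ Z^3, C_1 ≅ Z^3.

The boundary map ∂_1: C_1 → C_0 maps an edge to its endpoints' difference, ∂[p,q] = q − p.
As a 3×3 matrix over Z this has rank 2, with invariant factors (1,1).

From H_k ≅ ker(∂_k) / im(∂_{k+1}) we obtain:

  H_0: rank C_0 − rank ∂_1 = 3 − 2 = 1, and the invariant factors of ∂_1 are all 1, so H_0 ≅ Z.
  H_1: rank ker ∂_1 − rank ∂_2 = (3 − 2) − 0 = 1, and there is no ∂_2, so H_1 ≅ Z.

As a check, the Euler characteristic is 3 − 3 = 0, which agrees with 1 − 1 = 0.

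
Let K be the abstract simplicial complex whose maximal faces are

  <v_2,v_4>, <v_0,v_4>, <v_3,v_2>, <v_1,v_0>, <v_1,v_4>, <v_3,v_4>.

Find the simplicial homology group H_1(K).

H_1 = Z^2.

Take the total order v_0 < v_1 < v_2 < v_3 < v_4 on the vertex set. Then K (dimension 1) consists of the simplices:

  0-simplices (5): [v_0], [v_1], [v_2], [v_3], [v_4]
  1-simplices (6): [v_0,v_1], [v_0,v_4], [v_1,v_4], [v_2,v_3], [v_2,v_4], [v_3,v_4]

so the chain groups are C_0 ≅ Z^5, C_1 ≅ Z^6.

∂_1: C_1 → C_0 sends each edge [p,q] (with p < q) to q − p. For instance
  ∂[v_2,v_3] = [v_3] − [v_2].
This gives a 5×6 integer matrix of rank 4; reducing to Smith normal form yields diagonal entries (1,1,1,1).

Computing H_k = (kernel of ∂_k) / (image of ∂_{k+1}):

  H_1: rank ker ∂_1 − rank ∂_2 = (6 − 4) − 0 = 2, and there is no ∂_2, so H_1 ≅ Z^2.

(K is a triangulation of a wedge of 2 circles.)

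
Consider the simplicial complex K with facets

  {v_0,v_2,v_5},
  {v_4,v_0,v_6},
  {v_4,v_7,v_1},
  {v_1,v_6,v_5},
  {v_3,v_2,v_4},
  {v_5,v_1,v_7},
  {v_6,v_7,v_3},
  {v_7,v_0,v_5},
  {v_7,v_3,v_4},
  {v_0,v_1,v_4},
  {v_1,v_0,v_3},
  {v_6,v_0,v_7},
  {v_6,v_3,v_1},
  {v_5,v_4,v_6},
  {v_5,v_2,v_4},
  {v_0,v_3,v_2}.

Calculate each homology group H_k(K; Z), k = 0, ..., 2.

H_0 = Z,  H_1 = Z^2,  H_2 = Z.

Take the total order v_0 < v_1 < v_2 < v_3 < v_4 < v_5 < v_6 < v_7 on the vertex set. Then K (dimension 2) consists of the simplices:

  0-simplices (8): [v_0], [v_1], [v_2], [v_3], [v_4], [v_5], [v_6], [v_7]
  1-simplices (24): (24 of them)
  2-simplices (16): (16 of them)

giving chain groups C_0 ≅ Z^8, C_1 ≅ Z^24, C_2 ≅ Z^16.

Boundary ∂_1: C_1 → C_0 is given by ∂[p,q] = [q] − [p].
This gives a 8×24 integer matrix of rank 7; reducing to Smith normal form yields diagonal entries (1,1,1,1,1,1,1).

The boundary map ∂_2: C_2 → C_1 acts by ∂[p,q,r] = [q,r] − [p,r] + [p,q]. For instance
  ∂[v_1,v_5,v_7] = [v_5,v_7] − [v_1,v_7] + [v_1,v_5],
  ∂[v_2,v_4,v_5] = [v_4,v_5] − [v_2,v_5] + [v_2,v_4].
This gives a 24×16 integer matrix of rank 15; reducing to Smith normal form yields diagonal entries (1,1,1,1,1,1,1,1,1,1,1,1,1,1,1).

From H_k ≅ ker(∂_k) / im(∂_{k+1}) we obtain:

  H_0: rank C_0 − rank ∂_1 = 8 − 7 = 1, and the invariant factors of ∂_1 are all 1, so H_0 = Z.
  H_1: rank ker ∂_1 − rank ∂_2 = (24 − 7) − 15 = 2, and the invariant factors of ∂_2 are all 1, so H_1 = Z^2.
  H_2: rank ker ∂_2 − rank ∂_3 = (16 − 15) − 0 = 1, and there is no ∂_3, so H_2 = Z.

As a check, the Euler characteristic is 8 − 24 + 16 = 0, which agrees with 1 − 2 + 1 = 0.
(K is a triangulation of the torus T^2.)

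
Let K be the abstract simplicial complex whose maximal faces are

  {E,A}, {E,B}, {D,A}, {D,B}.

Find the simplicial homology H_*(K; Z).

Take the total order A < B < D < E on the vertex set. Then K (dimension 1) consists of the simplices:

  0-simplices (4): A, B, D, E
  1-simplices (4): AD, AE, BD, BE

Hence C_0 ≅ Z^4, C_1 ≅ Z^4.

Boundary ∂_1: C_1 → C_0 is given by ∂[p,q] = [q] − [p].
This gives a 4×4 integer matrix of rank 3; reducing to Smith normal form yields diagonal entries (1,1,1).

From H_k ≅ ker(∂_k) / im(∂_{k+1}) we obtain:

  H_0: rank C_0 − rank ∂_1 = 4 − 3 = 1, and the invariant factors of ∂_1 are all 1, so H_0 ≅ Z.
  H_1: rank ker ∂_1 − rank ∂_2 = (4 − 3) − 0 = 1, and there is no ∂_2, so H_1 ≅ Z.

As a check, the Euler characteristic is 4 − 4 = 0, which agrees with 1 − 1 = 0.
(K is a triangulation of the circle S^1.)

H_0 ≅ Z,  H_1 ≅ Z.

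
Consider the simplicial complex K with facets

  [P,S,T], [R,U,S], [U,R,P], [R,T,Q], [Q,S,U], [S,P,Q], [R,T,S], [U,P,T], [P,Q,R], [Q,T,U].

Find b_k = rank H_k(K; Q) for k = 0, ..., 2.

b_0 = 1, b_1 = 0, b_2 = 0.

We work with the vertex ordering P < Q < R < S < T < U. The simplices of K, each written with vertices in increasing order, are:

  0-simplices (6): P, Q, R, S, T, U
  1-simplices (15): PQ, PR, PS, PT, PU, QR, QS, QT, QU, RS, RT, RU, ST, SU, TU
  2-simplices (10): PQR, PQS, PRU, PST, PTU, QRT, QSU, QTU, RST, RSU

so the chain groups are C_0 ≅ Z^6, C_1 ≅ Z^15, C_2 ≅ Z^10.

∂_1: C_1 → C_0 sends each edge [p,q] (with p < q) to q − p. For instance
  ∂PU = U − P.
As a 6×15 matrix over Z this has rank 5, with invariant factors (1,1,1,1,1).

The boundary map ∂_2: C_2 → C_1 maps a triangle to the signed sum of its edges. For instance
  ∂PTU = TU − PU + PT,
  ∂PQS = QS − PS + PQ.
This gives a 15×10 integer matrix of rank 10; reducing to Smith normal form yields diagonal entries (1,1,1,1,1,1,1,1,1,2).

Now H_k = ker ∂_k / im ∂_{k+1}, so:

  H_0: rank C_0 − rank ∂_1 = 6 − 5 = 1, and the invariant factors of ∂_1 are all 1, so H_0 = Z.
  H_1: rank ker ∂_1 − rank ∂_2 = (15 − 5) − 10 = 0, and ∂_2 has invariant factor 2 > 1, so H_1 = Z/2Z.
  H_2: rank ker ∂_2 − rank ∂_3 = (10 − 10) − 0 = 0, and there is no ∂_3, so H_2 = 0.

(K is a triangulation of the real projective plane RP^2.)

Hence the Betti numbers are b_0 = 1, b_1 = 0, b_2 = 0.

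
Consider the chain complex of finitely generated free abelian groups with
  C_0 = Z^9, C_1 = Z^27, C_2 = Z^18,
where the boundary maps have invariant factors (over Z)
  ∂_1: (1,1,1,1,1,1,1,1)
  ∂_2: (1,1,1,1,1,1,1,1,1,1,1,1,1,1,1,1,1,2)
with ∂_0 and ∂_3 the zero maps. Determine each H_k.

H_0: b_0 = 9 − 0 − 8 = 1; torsion from ∂_1 factors > 1: none. So H_0 = Z.
H_1: b_1 = 27 − 8 − 18 = 1; torsion from ∂_2 factors > 1: [2]. So H_1 = Z ⊕ Z/2Z.
H_2: b_2 = 18 − 18 − 0 = 0; torsion from ∂_3 factors > 1: none. So H_2 = 0.

H_0 = Z,  H_1 = Z ⊕ Z/2Z,  H_2 = 0.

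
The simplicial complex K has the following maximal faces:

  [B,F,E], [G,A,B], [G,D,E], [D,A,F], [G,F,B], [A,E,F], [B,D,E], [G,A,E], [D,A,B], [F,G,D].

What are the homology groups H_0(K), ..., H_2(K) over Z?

We work with the vertex ordering A < B < D < E < F < G. The simplices of K, each written with vertices in increasing order, are:

  0-simplices (6): A, B, D, E, F, G
  1-simplices (15): AB, AD, AE, AF, AG, BD, BE, BF, BG, DE, DF, DG, EF, EG, FG
  2-simplices (10): ABD, ABG, ADF, AEF, AEG, BDE, BEF, BFG, DEG, DFG

Hence C_0 ≅ Z^6, C_1 ≅ Z^15, C_2 ≅ Z^10.

Boundary ∂_1: C_1 → C_0 maps an edge to its endpoints' difference, ∂[p,q] = q − p.
The resulting 6×15 matrix has rank 5, and its Smith normal form has invariant factors (1,1,1,1,1).

∂_2: C_2 → C_1 maps a triangle to the signed sum of its edges. For instance
  ∂AEF = EF − AF + AE,
  ∂DEG = EG − DG + DE.
This gives a 15×10 integer matrix of rank 10; reducing to Smith normal form yields diagonal entries (1,1,1,1,1,1,1,1,1,2).

Reading off H_k = ker ∂_k / im ∂_{k+1}:

  H_0: rank C_0 − rank ∂_1 = 6 − 5 = 1, and the invariant factors of ∂_1 are all 1, so H_0 = Z.
  H_1: rank ker ∂_1 − rank ∂_2 = (15 − 5) − 10 = 0, and ∂_2 has invariant factor 2 > 1, so H_1 = Z_2.
  H_2: rank ker ∂_2 − rank ∂_3 = (10 − 10) − 0 = 0, and there is no ∂_3, so H_2 = 0.

As a check, the Euler characteristic is 6 − 15 + 10 = 1, which agrees with 1 − 0 + 0 = 1.
(K is a triangulation of the real projective plane RP^2.)

H_0 = Z,  H_1 = Z_2,  H_2 = 0.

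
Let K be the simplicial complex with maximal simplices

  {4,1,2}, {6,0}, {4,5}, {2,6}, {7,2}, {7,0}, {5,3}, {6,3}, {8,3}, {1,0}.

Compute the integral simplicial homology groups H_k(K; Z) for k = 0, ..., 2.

H_0 ≅ Z,  H_1 ≅ Z^3,  H_2 = 0.

We work with the vertex ordering 0 < 1 < 2 < 3 < 4 < 5 < 6 < 7 < 8. The simplices of K, each written with vertices in increasing order, are:

  0-simplices (9): [0], [1], [2], [3], [4], [5], [6], [7], [8]
  1-simplices (12): [0,1], [0,6], [0,7], [1,2], [1,4], [2,4], [2,6], [2,7], [3,5], [3,6], [3,8], [4,5]
  2-simplices (1): [1,2,4]

so the chain groups are C_0 ≅ Z^9, C_1 ≅ Z^12, C_2 ≅ Z^1.

Boundary ∂_1: C_1 → C_0 sends each edge [p,q] (with p < q) to q − p.
This gives a 9×12 integer matrix of rank 8; reducing to Smith normal form yields diagonal entries (1,1,1,1,1,1,1,1).

∂_2: C_2 → C_1 sends each 2-simplex [p,q,r] to [q,r] − [p,r] + [p,q]. For instance
  ∂[1,2,4] = [2,4] − [1,4] + [1,2].
As a 12×1 matrix over Z this has rank 1, with invariant factors (1).

Reading off H_k = ker ∂_k / im ∂_{k+1}:

  H_0: rank C_0 − rank ∂_1 = 9 − 8 = 1, and the invariant factors of ∂_1 are all 1, so H_0 ≅ Z.
  H_1: rank ker ∂_1 − rank ∂_2 = (12 − 8) − 1 = 3, and the invariant factors of ∂_2 are all 1, so H_1 ≅ Z^3.
  H_2: rank ker ∂_2 − rank ∂_3 = (1 − 1) − 0 = 0, and there is no ∂_3, so H_2 ≅ 0.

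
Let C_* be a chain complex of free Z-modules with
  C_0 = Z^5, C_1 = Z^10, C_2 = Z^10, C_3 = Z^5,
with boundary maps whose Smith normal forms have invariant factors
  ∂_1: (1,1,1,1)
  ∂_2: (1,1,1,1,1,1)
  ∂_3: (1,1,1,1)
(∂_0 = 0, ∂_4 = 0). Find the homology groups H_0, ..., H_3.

H_0 ≅ Z,  H_1 = 0,  H_2 = 0,  H_3 ≅ Z.

H_0: b_0 = 5 − 0 − 4 = 1; torsion from ∂_1 factors > 1: none. So H_0 ≅ Z.
H_1: b_1 = 10 − 4 − 6 = 0; torsion from ∂_2 factors > 1: none. So H_1 ≅ 0.
H_2: b_2 = 10 − 6 − 4 = 0; torsion from ∂_3 factors > 1: none. So H_2 ≅ 0.
H_3: b_3 = 5 − 4 − 0 = 1; torsion from ∂_4 factors > 1: none. So H_3 ≅ Z.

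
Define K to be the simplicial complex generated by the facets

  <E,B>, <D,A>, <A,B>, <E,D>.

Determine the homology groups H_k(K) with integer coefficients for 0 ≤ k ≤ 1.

We work with the vertex ordering A < B < D < E. The simplices of K, each written with vertices in increasing order, are:

  0-simplices (4): A, B, D, E
  1-simplices (4): AB, AD, BE, DE

Hence C_0 ≅ Z^4, C_1 ≅ Z^4.

The boundary map ∂_1: C_1 → C_0 maps an edge to its endpoints' difference, ∂[p,q] = q − p.
The resulting 4×4 matrix has rank 3, and its Smith normal form has invariant factors (1,1,1).

From H_k ≅ ker(∂_k) / im(∂_{k+1}) we obtain:

  H_0: rank C_0 − rank ∂_1 = 4 − 3 = 1, and the invariant factors of ∂_1 are all 1, so H_0 ≅ Z.
  H_1: rank ker ∂_1 − rank ∂_2 = (4 − 3) − 0 = 1, and there is no ∂_2, so H_1 ≅ Z.

(K is a triangulation of the circle S^1.)

H_0 ≅ Z,  H_1 ≅ Z.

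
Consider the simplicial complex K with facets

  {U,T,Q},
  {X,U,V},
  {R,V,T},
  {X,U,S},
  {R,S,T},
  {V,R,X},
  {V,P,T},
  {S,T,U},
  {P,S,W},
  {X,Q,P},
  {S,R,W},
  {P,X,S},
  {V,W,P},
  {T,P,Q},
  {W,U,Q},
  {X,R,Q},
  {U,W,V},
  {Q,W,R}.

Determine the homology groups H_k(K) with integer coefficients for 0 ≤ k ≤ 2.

H_0 ≅ Z,  H_1 ≅ Z^2,  H_2 ≅ Z.

We work with the vertex ordering P < Q < R < S < T < U < V < W < X. The simplices of K, each written with vertices in increasing order, are:

  0-simplices (9): P, Q, R, S, T, U, V, W, X
  1-simplices (27): PQ, PS, PT, PV, PW, PX, QR, QT, QU, QW, QX, RS, RT, RV, RW, RX, ST, SU, SW, SX, TU, TV, UV, UW, UX, VW, VX
  2-simplices (18): PQT, PQX, PSW, PSX, PTV, PVW, QRW, QRX, QTU, QUW, RST, RSW, RTV, RVX, STU, SUX, UVW, UVX

so the chain groups are C_0 ≅ Z^9, C_1 ≅ Z^27, C_2 ≅ Z^18.

The boundary map ∂_1: C_1 → C_0 is given by ∂[p,q] = [q] − [p].
The 9×27 boundary matrix has rank 8 and Smith normal form diag(1,1,1,1,1,1,1,1).

The boundary map ∂_2: C_2 → C_1 acts by ∂[p,q,r] = [q,r] − [p,r] + [p,q]. For instance
  ∂PTV = TV − PV + PT,
  ∂RSW = SW − RW + RS.
The 27×18 boundary matrix has rank 17 and Smith normal form diag(1,1,1,1,1,1,1,1,1,1,1,1,1,1,1,1,1).

Reading off H_k = ker ∂_k / im ∂_{k+1}:

  H_0: rank C_0 − rank ∂_1 = 9 − 8 = 1, and the invariant factors of ∂_1 are all 1, so H_0 ≅ Z.
  H_1: rank ker ∂_1 − rank ∂_2 = (27 − 8) − 17 = 2, and the invariant factors of ∂_2 are all 1, so H_1 ≅ Z^2.
  H_2: rank ker ∂_2 − rank ∂_3 = (18 − 17) − 0 = 1, and there is no ∂_3, so H_2 ≅ Z.

As a check, the Euler characteristic is 9 − 27 + 18 = 0, which agrees with 1 − 2 + 1 = 0.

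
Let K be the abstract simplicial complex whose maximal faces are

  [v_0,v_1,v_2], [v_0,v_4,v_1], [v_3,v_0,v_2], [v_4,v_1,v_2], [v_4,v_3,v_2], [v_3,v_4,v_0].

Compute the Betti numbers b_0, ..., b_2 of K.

b_0 = 1, b_1 = 0, b_2 = 1.

Take the total order v_0 < v_1 < v_2 < v_3 < v_4 on the vertex set. Then K (dimension 2) consists of the simplices:

  0-simplices (5): [v_0], [v_1], [v_2], [v_3], [v_4]
  1-simplices (9): [v_0,v_1], [v_0,v_2], [v_0,v_3], [v_0,v_4], [v_1,v_2], [v_1,v_4], [v_2,v_3], [v_2,v_4], [v_3,v_4]
  2-simplices (6): [v_0,v_1,v_2], [v_0,v_1,v_4], [v_0,v_2,v_3], [v_0,v_3,v_4], [v_1,v_2,v_4], [v_2,v_3,v_4]

Hence C_0 ≅ Z^5, C_1 ≅ Z^9, C_2 ≅ Z^6.

Boundary ∂_1: C_1 → C_0 maps an edge to its endpoints' difference, ∂[p,q] = q − p. For instance
  ∂[v_0,v_2] = [v_2] − [v_0].
This gives a 5×9 integer matrix of rank 4; reducing to Smith normal form yields diagonal entries (1,1,1,1).

Boundary ∂_2: C_2 → C_1 maps a triangle to the signed sum of its edges. For instance
  ∂[v_0,v_1,v_4] = [v_1,v_4] − [v_0,v_4] + [v_0,v_1],
  ∂[v_1,v_2,v_4] = [v_2,v_4] − [v_1,v_4] + [v_1,v_2].
As a 9×6 matrix over Z this has rank 5, with invariant factors (1,1,1,1,1).

From H_k ≅ ker(∂_k) / im(∂_{k+1}) we obtain:

  H_0: rank C_0 − rank ∂_1 = 5 − 4 = 1, and the invariant factors of ∂_1 are all 1, so H_0 = Z.
  H_1: rank ker ∂_1 − rank ∂_2 = (9 − 4) − 5 = 0, and the invariant factors of ∂_2 are all 1, so H_1 = 0.
  H_2: rank ker ∂_2 − rank ∂_3 = (6 − 5) − 0 = 1, and there is no ∂_3, so H_2 = Z.

Hence the Betti numbers are b_0 = 1, b_1 = 0, b_2 = 1.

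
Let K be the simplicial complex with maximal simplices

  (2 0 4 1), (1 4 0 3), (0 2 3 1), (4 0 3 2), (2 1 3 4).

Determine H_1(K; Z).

H_1 = 0.

Order the vertices as 0 < 1 < 2 < 3 < 4. Listing each simplex with vertices in this order, K has dimension 3 with simplices:

  0-simplices (5): [0], [1], [2], [3], [4]
  1-simplices (10): [0,1], [0,2], [0,3], [0,4], [1,2], [1,3], [1,4], [2,3], [2,4], [3,4]
  2-simplices (10): [0,1,2], [0,1,3], [0,1,4], [0,2,3], [0,2,4], [0,3,4], [1,2,3], [1,2,4], [1,3,4], [2,3,4]
  3-simplices (5): [0,1,2,3], [0,1,2,4], [0,1,3,4], [0,2,3,4], [1,2,3,4]

Hence C_0 ≅ Z^5, C_1 ≅ Z^10, C_2 ≅ Z^10, C_3 ≅ Z^5.

∂_1: C_1 → C_0 is given by ∂[p,q] = [q] − [p]. For instance
  ∂[1,4] = [4] − [1].
The 5×10 boundary matrix has rank 4 and Smith normal form diag(1,1,1,1).

∂_2: C_2 → C_1 sends each 2-simplex [p,q,r] to [q,r] − [p,r] + [p,q]. For instance
  ∂[0,1,3] = [1,3] − [0,3] + [0,1],
  ∂[1,2,4] = [2,4] − [1,4] + [1,2].
As a 10×10 matrix over Z this has rank 6, with invariant factors (1,1,1,1,1,1).

The boundary map ∂_3: C_3 → C_2 sends each 3-simplex σ to the alternating sum Σ_i (−1)^i (σ with its i-th vertex removed). For instance
  ∂[0,1,2,4] = [1,2,4] − [0,2,4] + [0,1,4] − [0,1,2],
  ∂[0,2,3,4] = [2,3,4] − [0,3,4] + [0,2,4] − [0,2,3].
The resulting 10×5 matrix has rank 4, and its Smith normal form has invariant factors (1,1,1,1).

Computing H_k = (kernel of ∂_k) / (image of ∂_{k+1}):

  H_1: rank ker ∂_1 − rank ∂_2 = (10 − 4) − 6 = 0, and the invariant factors of ∂_2 are all 1, so H_1 = 0.

(K is a triangulation of the 3-sphere S^3.)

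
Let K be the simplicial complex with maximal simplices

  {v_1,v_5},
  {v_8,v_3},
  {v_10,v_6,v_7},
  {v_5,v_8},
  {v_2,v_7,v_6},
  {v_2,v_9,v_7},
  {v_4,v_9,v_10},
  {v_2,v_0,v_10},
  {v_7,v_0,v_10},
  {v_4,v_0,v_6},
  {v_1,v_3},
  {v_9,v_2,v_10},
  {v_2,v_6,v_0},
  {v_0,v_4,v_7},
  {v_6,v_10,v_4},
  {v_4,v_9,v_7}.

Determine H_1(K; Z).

Order the vertices as v_0 < v_1 < v_2 < v_3 < v_4 < v_5 < v_6 < v_7 < v_8 < v_9 < v_10. Listing each simplex with vertices in this order, K has dimension 2 with simplices:

  0-simplices (11): [v_0], [v_1], [v_2], [v_3], [v_4], [v_5], [v_6], [v_7], [v_8], [v_9], [v_10]
  1-simplices (22): (22 of them)
  2-simplices (12): (12 of them)

giving chain groups C_0 ≅ Z^11, C_1 ≅ Z^22, C_2 ≅ Z^12.

Boundary ∂_1: C_1 → C_0 is given by ∂[p,q] = [q] − [p]. For instance
  ∂[v_6,v_7] = [v_7] − [v_6].
The 11×22 boundary matrix has rank 9 and Smith normal form diag(1,1,1,1,1,1,1,1,1).

Boundary ∂_2: C_2 → C_1 sends each 2-simplex [p,q,r] to [q,r] − [p,r] + [p,q]. For instance
  ∂[v_0,v_2,v_10] = [v_2,v_10] − [v_0,v_10] + [v_0,v_2],
  ∂[v_0,v_4,v_7] = [v_4,v_7] − [v_0,v_7] + [v_0,v_4].
The resulting 22×12 matrix has rank 12, and its Smith normal form has invariant factors (1,1,1,1,1,1,1,1,1,1,1,2).

Reading off H_k = ker ∂_k / im ∂_{k+1}:

  H_1: rank ker ∂_1 − rank ∂_2 = (22 − 9) − 12 = 1, and ∂_2 has invariant factor 2 > 1, so H_1 = Z ⊕ Z_2.

(K is a triangulation of the disjoint union of the circle S^1 and the real projective plane RP^2.)

H_1 = Z ⊕ Z_2.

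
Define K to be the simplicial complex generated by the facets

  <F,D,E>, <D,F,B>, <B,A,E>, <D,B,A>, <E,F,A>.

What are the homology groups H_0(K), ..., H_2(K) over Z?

Order the vertices as A < B < D < E < F. Listing each simplex with vertices in this order, K has dimension 2 with simplices:

  0-simplices (5): A, B, D, E, F
  1-simplices (10): AB, AD, AE, AF, BD, BE, BF, DE, DF, EF
  2-simplices (5): ABD, ABE, AEF, BDF, DEF

so the chain groups are C_0 ≅ Z^5, C_1 ≅ Z^10, C_2 ≅ Z^5.

The boundary map ∂_1: C_1 → C_0 is given by ∂[p,q] = [q] − [p].
The resulting 5×10 matrix has rank 4, and its Smith normal form has invariant factors (1,1,1,1).

Boundary ∂_2: C_2 → C_1 maps a triangle to the signed sum of its edges. For instance
  ∂DEF = EF − DF + DE,
  ∂BDF = DF − BF + BD.
This gives a 10×5 integer matrix of rank 5; reducing to Smith normal form yields diagonal entries (1,1,1,1,1).

Now H_k = ker ∂_k / im ∂_{k+1}, so:

  H_0: rank C_0 − rank ∂_1 = 5 − 4 = 1, and the invariant factors of ∂_1 are all 1, so H_0 ≅ Z.
  H_1: rank ker ∂_1 − rank ∂_2 = (10 − 4) − 5 = 1, and the invariant factors of ∂_2 are all 1, so H_1 ≅ Z.
  H_2: rank ker ∂_2 − rank ∂_3 = (5 − 5) − 0 = 0, and there is no ∂_3, so H_2 ≅ 0.

(K is a triangulation of the Möbius band.)

H_0 ≅ Z,  H_1 ≅ Z,  H_2 = 0.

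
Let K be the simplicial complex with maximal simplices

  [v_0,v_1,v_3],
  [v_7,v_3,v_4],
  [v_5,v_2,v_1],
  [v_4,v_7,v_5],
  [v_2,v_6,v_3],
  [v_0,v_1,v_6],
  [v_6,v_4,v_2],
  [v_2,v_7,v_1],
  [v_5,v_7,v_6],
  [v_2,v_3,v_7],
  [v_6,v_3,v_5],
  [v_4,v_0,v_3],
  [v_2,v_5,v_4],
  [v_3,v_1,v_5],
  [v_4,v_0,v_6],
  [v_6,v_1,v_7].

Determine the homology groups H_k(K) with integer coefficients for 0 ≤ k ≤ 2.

H_0 = Z,  H_1 = Z^2,  H_2 = Z.

Fix the vertex order v_0 < v_1 < v_2 < v_3 < v_4 < v_5 < v_6 < v_7 and write every simplex with vertices in increasing order. Then dim K = 2 and the simplices of K are:

  0-simplices (8): [v_0], [v_1], [v_2], [v_3], [v_4], [v_5], [v_6], [v_7]
  1-simplices (24): (24 of them)
  2-simplices (16): (16 of them)

so the chain groups are C_0 ≅ Z^8, C_1 ≅ Z^24, C_2 ≅ Z^16.

Boundary ∂_1: C_1 → C_0 sends each edge [p,q] (with p < q) to q − p.
The resulting 8×24 matrix has rank 7, and its Smith normal form has invariant factors (1,1,1,1,1,1,1).

Boundary ∂_2: C_2 → C_1 acts by ∂[p,q,r] = [q,r] − [p,r] + [p,q]. For instance
  ∂[v_1,v_6,v_7] = [v_6,v_7] − [v_1,v_7] + [v_1,v_6],
  ∂[v_3,v_4,v_7] = [v_4,v_7] − [v_3,v_7] + [v_3,v_4].
The 24×16 boundary matrix has rank 15 and Smith normal form diag(1,1,1,1,1,1,1,1,1,1,1,1,1,1,1).

Reading off H_k = ker ∂_k / im ∂_{k+1}:

  H_0: rank C_0 − rank ∂_1 = 8 − 7 = 1, and the invariant factors of ∂_1 are all 1, so H_0 = Z.
  H_1: rank ker ∂_1 − rank ∂_2 = (24 − 7) − 15 = 2, and the invariant factors of ∂_2 are all 1, so H_1 = Z^2.
  H_2: rank ker ∂_2 − rank ∂_3 = (16 − 15) − 0 = 1, and there is no ∂_3, so H_2 = Z.

(K is a triangulation of the torus T^2.)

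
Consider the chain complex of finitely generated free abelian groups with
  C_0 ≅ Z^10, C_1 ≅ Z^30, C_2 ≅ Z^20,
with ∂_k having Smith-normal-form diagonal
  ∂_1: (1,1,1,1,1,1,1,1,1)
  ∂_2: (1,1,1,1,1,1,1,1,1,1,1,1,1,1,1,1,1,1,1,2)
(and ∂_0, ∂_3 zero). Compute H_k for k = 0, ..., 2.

H_0: b_0 = 10 − 0 − 9 = 1; torsion from ∂_1 factors > 1: none. So H_0 = Z.
H_1: b_1 = 30 − 9 − 20 = 1; torsion from ∂_2 factors > 1: [2]. So H_1 = Z × Z/2.
H_2: b_2 = 20 − 20 − 0 = 0; torsion from ∂_3 factors > 1: none. So H_2 = 0.

H_0 = Z,  H_1 = Z × Z/2,  H_2 = 0.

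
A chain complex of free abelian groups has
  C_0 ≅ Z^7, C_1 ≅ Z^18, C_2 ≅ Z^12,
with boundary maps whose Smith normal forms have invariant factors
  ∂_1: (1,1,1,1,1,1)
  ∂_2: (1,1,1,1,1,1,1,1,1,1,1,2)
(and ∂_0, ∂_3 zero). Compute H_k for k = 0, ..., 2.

H_0: b_0 = 7 − 0 − 6 = 1; torsion from ∂_1 factors > 1: none. So H_0 = Z.
H_1: b_1 = 18 − 6 − 12 = 0; torsion from ∂_2 factors > 1: [2]. So H_1 = Z/2.
H_2: b_2 = 12 − 12 − 0 = 0; torsion from ∂_3 factors > 1: none. So H_2 = 0.

H_0 = Z,  H_1 = Z/2,  H_2 = 0.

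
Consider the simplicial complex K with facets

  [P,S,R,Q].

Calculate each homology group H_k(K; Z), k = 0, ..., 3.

K has 4 vertices, 6 edges, 4 triangles, 1 3-simplex.
rank ∂_0 = 0, rank ∂_1 = 3 ⇒ b_0 = 4 − 0 − 3 = 1; all invariant factors of ∂_1 are 1 so no torsion. So H_0 ≅ Z.
rank ∂_1 = 3, rank ∂_2 = 3 ⇒ b_1 = 6 − 3 − 3 = 0; all invariant factors of ∂_2 are 1 so no torsion. So H_1 ≅ 0.
rank ∂_2 = 3, rank ∂_3 = 1 ⇒ b_2 = 4 − 3 − 1 = 0; all invariant factors of ∂_3 are 1 so no torsion. So H_2 ≅ 0.
rank ∂_3 = 1, rank ∂_4 = 0 ⇒ b_3 = 1 − 1 − 0 = 0. So H_3 ≅ 0.

H_0 ≅ Z,  H_1 = 0,  H_2 = 0,  H_3 = 0.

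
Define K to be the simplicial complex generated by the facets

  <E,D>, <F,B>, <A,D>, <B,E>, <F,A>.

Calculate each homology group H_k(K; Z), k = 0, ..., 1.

H_0 = Z,  H_1 = Z.

Take the total order A < B < D < E < F on the vertex set. Then K (dimension 1) consists of the simplices:

  0-simplices (5): A, B, D, E, F
  1-simplices (5): AD, AF, BE, BF, DE

so the chain groups are C_0 ≅ Z^5, C_1 ≅ Z^5.

The boundary map ∂_1: C_1 → C_0 sends each edge [p,q] (with p < q) to q − p. For instance
  ∂BE = E − B.
The resulting 5×5 matrix has rank 4, and its Smith normal form has invariant factors (1,1,1,1).

Computing H_k = (kernel of ∂_k) / (image of ∂_{k+1}):

  H_0: rank C_0 − rank ∂_1 = 5 − 4 = 1, and the invariant factors of ∂_1 are all 1, so H_0 ≅ Z.
  H_1: rank ker ∂_1 − rank ∂_2 = (5 − 4) − 0 = 1, and there is no ∂_2, so H_1 ≅ Z.

As a check, the Euler characteristic is 5 − 5 = 0, which agrees with 1 − 1 = 0.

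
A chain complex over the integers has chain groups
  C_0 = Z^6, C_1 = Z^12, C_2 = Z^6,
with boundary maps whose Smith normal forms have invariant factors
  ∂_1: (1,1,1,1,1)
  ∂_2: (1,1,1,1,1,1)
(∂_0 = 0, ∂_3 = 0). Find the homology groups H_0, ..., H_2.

H_0 = Z,  H_1 = Z,  H_2 = 0.

H_0: b_0 = 6 − 0 − 5 = 1; torsion from ∂_1 factors > 1: none. So H_0 = Z.
H_1: b_1 = 12 − 5 − 6 = 1; torsion from ∂_2 factors > 1: none. So H_1 = Z.
H_2: b_2 = 6 − 6 − 0 = 0; torsion from ∂_3 factors > 1: none. So H_2 = 0.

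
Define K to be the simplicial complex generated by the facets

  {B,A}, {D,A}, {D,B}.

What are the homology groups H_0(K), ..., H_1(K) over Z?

Order the vertices as A < B < D. Listing each simplex with vertices in this order, K has dimension 1 with simplices:

  0-simplices (3): A, B, D
  1-simplices (3): AB, AD, BD

so the chain groups are C_0 ≅ Z^3, C_1 ≅ Z^3.

Boundary ∂_1: C_1 → C_0 is given by ∂[p,q] = [q] − [p]. For instance
  ∂AD = D − A.
The 3×3 boundary matrix has rank 2 and Smith normal form diag(1,1).

Computing H_k = (kernel of ∂_k) / (image of ∂_{k+1}):

  H_0: rank C_0 − rank ∂_1 = 3 − 2 = 1, and the invariant factors of ∂_1 are all 1, so H_0 ≅ Z.
  H_1: rank ker ∂_1 − rank ∂_2 = (3 − 2) − 0 = 1, and there is no ∂_2, so H_1 ≅ Z.

As a check, the Euler characteristic is 3 − 3 = 0, which agrees with 1 − 1 = 0.

H_0 = Z,  H_1 = Z.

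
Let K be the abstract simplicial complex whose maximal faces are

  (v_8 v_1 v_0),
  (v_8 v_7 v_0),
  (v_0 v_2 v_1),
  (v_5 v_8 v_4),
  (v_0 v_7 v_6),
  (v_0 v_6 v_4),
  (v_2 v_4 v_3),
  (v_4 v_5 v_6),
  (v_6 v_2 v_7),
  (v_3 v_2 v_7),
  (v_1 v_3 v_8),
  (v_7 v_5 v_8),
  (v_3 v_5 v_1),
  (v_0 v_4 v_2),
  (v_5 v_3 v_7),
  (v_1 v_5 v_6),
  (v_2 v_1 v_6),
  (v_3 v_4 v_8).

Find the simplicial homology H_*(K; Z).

Fix the vertex order v_0 < v_1 < v_2 < v_3 < v_4 < v_5 < v_6 < v_7 < v_8 and write every simplex with vertices in increasing order. Then dim K = 2 and the simplices of K are:

  0-simplices (9): [v_0], [v_1], [v_2], [v_3], [v_4], [v_5], [v_6], [v_7], [v_8]
  1-simplices (27): (27 of them)
  2-simplices (18): (18 of them)

giving chain groups C_0 ≅ Z^9, C_1 ≅ Z^27, C_2 ≅ Z^18.

The boundary map ∂_1: C_1 → C_0 is given by ∂[p,q] = [q] − [p].
The resulting 9×27 matrix has rank 8, and its Smith normal form has invariant factors (1,1,1,1,1,1,1,1).

Boundary ∂_2: C_2 → C_1 maps a triangle to the signed sum of its edges. For instance
  ∂[v_1,v_5,v_6] = [v_5,v_6] − [v_1,v_6] + [v_1,v_5],
  ∂[v_0,v_7,v_8] = [v_7,v_8] − [v_0,v_8] + [v_0,v_7].
As a 27×18 matrix over Z this has rank 18, with invariant factors (1,1,1,1,1,1,1,1,1,1,1,1,1,1,1,1,1,2).

Now H_k = ker ∂_k / im ∂_{k+1}, so:

  H_0: rank C_0 − rank ∂_1 = 9 − 8 = 1, and the invariant factors of ∂_1 are all 1, so H_0 = Z.
  H_1: rank ker ∂_1 − rank ∂_2 = (27 − 8) − 18 = 1, and ∂_2 has invariant factor 2 > 1, so H_1 = Z ⊕ Z/2.
  H_2: rank ker ∂_2 − rank ∂_3 = (18 − 18) − 0 = 0, and there is no ∂_3, so H_2 = 0.

As a check, the Euler characteristic is 9 − 27 + 18 = 0, which agrees with 1 − 1 + 0 = 0.

H_0 = Z,  H_1 = Z ⊕ Z/2,  H_2 = 0.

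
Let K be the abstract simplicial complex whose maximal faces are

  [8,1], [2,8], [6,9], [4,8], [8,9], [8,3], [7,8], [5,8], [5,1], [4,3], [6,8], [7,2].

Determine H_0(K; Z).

H_0 ≅ Z.

K has 9 vertices, 12 edges.
rank ∂_0 = 0, rank ∂_1 = 8 ⇒ b_0 = 9 − 0 − 8 = 1; all invariant factors of ∂_1 are 1 so no torsion. So H_0 ≅ Z.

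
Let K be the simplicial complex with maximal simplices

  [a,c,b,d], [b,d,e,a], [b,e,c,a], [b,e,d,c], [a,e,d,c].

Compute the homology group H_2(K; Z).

We work with the vertex ordering a < b < c < d < e. The simplices of K, each written with vertices in increasing order, are:

  0-simplices (5): a, b, c, d, e
  1-simplices (10): ab, ac, ad, ae, bc, bd, be, cd, ce, de
  2-simplices (10): abc, abd, abe, acd, ace, ade, bcd, bce, bde, cde
  3-simplices (5): abcd, abce, abde, acde, bcde

Hence C_0 ≅ Z^5, C_1 ≅ Z^10, C_2 ≅ Z^10, C_3 ≅ Z^5.

Boundary ∂_1: C_1 → C_0 is given by ∂[p,q] = [q] − [p]. For instance
  ∂be = e − b.
The resulting 5×10 matrix has rank 4, and its Smith normal form has invariant factors (1,1,1,1).

∂_2: C_2 → C_1 acts by ∂[p,q,r] = [q,r] − [p,r] + [p,q]. For instance
  ∂cde = de − ce + cd,
  ∂ace = ce − ae + ac.
The resulting 10×10 matrix has rank 6, and its Smith normal form has invariant factors (1,1,1,1,1,1).

Boundary ∂_3: C_3 → C_2 sends each 3-simplex σ to the alternating sum Σ_i (−1)^i (σ with its i-th vertex removed). For instance
  ∂abcd = bcd − acd + abd − abc,
  ∂acde = cde − ade + ace − acd.
The 10×5 boundary matrix has rank 4 and Smith normal form diag(1,1,1,1).

Computing H_k = (kernel of ∂_k) / (image of ∂_{k+1}):

  H_2: rank ker ∂_2 − rank ∂_3 = (10 − 6) − 4 = 0, and the invariant factors of ∂_3 are all 1, so H_2 ≅ 0.

(K is a triangulation of the 3-sphere S^3.)

H_2 ≅ 0.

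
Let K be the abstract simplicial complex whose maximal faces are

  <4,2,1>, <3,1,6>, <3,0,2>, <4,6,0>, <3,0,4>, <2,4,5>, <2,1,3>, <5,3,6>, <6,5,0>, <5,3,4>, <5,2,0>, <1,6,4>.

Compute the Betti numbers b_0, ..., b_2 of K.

We work with the vertex ordering 0 < 1 < 2 < 3 < 4 < 5 < 6. The simplices of K, each written with vertices in increasing order, are:

  0-simplices (7): [0], [1], [2], [3], [4], [5], [6]
  1-simplices (18): [0,2], [0,3], [0,4], [0,5], [0,6], [1,2], [1,3], [1,4], [1,6], [2,3], [2,4], [2,5], [3,4], [3,5], [3,6], [4,5], [4,6], [5,6]
  2-simplices (12): [0,2,3], [0,2,5], [0,3,4], [0,4,6], [0,5,6], [1,2,3], [1,2,4], [1,3,6], [1,4,6], [2,4,5], [3,4,5], [3,5,6]

so the chain groups are C_0 ≅ Z^7, C_1 ≅ Z^18, C_2 ≅ Z^12.

The boundary map ∂_1: C_1 → C_0 is given by ∂[p,q] = [q] − [p].
The 7×18 boundary matrix has rank 6 and Smith normal form diag(1,1,1,1,1,1).

The boundary map ∂_2: C_2 → C_1 maps a triangle to the signed sum of its edges. For instance
  ∂[0,2,5] = [2,5] − [0,5] + [0,2],
  ∂[1,2,4] = [2,4] − [1,4] + [1,2].
This gives a 18×12 integer matrix of rank 12; reducing to Smith normal form yields diagonal entries (1,1,1,1,1,1,1,1,1,1,1,2).

Computing H_k = (kernel of ∂_k) / (image of ∂_{k+1}):

  H_0: rank C_0 − rank ∂_1 = 7 − 6 = 1, and the invariant factors of ∂_1 are all 1, so H_0 ≅ Z.
  H_1: rank ker ∂_1 − rank ∂_2 = (18 − 6) − 12 = 0, and ∂_2 has invariant factor 2 > 1, so H_1 ≅ Z/2Z.
  H_2: rank ker ∂_2 − rank ∂_3 = (12 − 12) − 0 = 0, and there is no ∂_3, so H_2 ≅ 0.

(K is a triangulation of the real projective plane RP^2.)

Hence the Betti numbers are b_0 = 1, b_1 = 0, b_2 = 0.

b_0 = 1, b_1 = 0, b_2 = 0.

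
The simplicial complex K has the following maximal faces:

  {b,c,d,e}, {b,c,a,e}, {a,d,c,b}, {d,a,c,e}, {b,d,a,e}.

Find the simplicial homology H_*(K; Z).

Take the total order a < b < c < d < e on the vertex set. Then K (dimension 3) consists of the simplices:

  0-simplices (5): a, b, c, d, e
  1-simplices (10): ab, ac, ad, ae, bc, bd, be, cd, ce, de
  2-simplices (10): abc, abd, abe, acd, ace, ade, bcd, bce, bde, cde
  3-simplices (5): abcd, abce, abde, acde, bcde

giving chain groups C_0 ≅ Z^5, C_1 ≅ Z^10, C_2 ≅ Z^10, C_3 ≅ Z^5.

Boundary ∂_1: C_1 → C_0 sends each edge [p,q] (with p < q) to q − p.
As a 5×10 matrix over Z this has rank 4, with invariant factors (1,1,1,1).

The boundary map ∂_2: C_2 → C_1 maps a triangle to the signed sum of its edges. For instance
  ∂abd = bd − ad + ab,
  ∂abe = be − ae + ab.
The resulting 10×10 matrix has rank 6, and its Smith normal form has invariant factors (1,1,1,1,1,1).

The boundary map ∂_3: C_3 → C_2 sends each 3-simplex σ to the alternating sum Σ_i (−1)^i (σ with its i-th vertex removed). For instance
  ∂abce = bce − ace + abe − abc,
  ∂bcde = cde − bde + bce − bcd.
As a 10×5 matrix over Z this has rank 4, with invariant factors (1,1,1,1).

Reading off H_k = ker ∂_k / im ∂_{k+1}:

  H_0: rank C_0 − rank ∂_1 = 5 − 4 = 1, and the invariant factors of ∂_1 are all 1, so H_0 = Z.
  H_1: rank ker ∂_1 − rank ∂_2 = (10 − 4) − 6 = 0, and the invariant factors of ∂_2 are all 1, so H_1 = 0.
  H_2: rank ker ∂_2 − rank ∂_3 = (10 − 6) − 4 = 0, and the invariant factors of ∂_3 are all 1, so H_2 = 0.
  H_3: rank ker ∂_3 − rank ∂_4 = (5 − 4) − 0 = 1, and there is no ∂_4, so H_3 = Z.

(K is a triangulation of the 3-sphere S^3.)

H_0 ≅ Z,  H_1 = 0,  H_2 = 0,  H_3 ≅ Z.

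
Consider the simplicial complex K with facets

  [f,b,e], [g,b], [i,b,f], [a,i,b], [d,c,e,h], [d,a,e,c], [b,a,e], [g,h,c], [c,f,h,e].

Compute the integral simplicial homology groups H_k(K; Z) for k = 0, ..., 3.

H_0 = Z,  H_1 = Z,  H_2 = 0,  H_3 = 0.

K has 9 vertices, 21 edges, 15 triangles, 3 3-simplices.
rank ∂_0 = 0, rank ∂_1 = 8 ⇒ b_0 = 9 − 0 − 8 = 1; all invariant factors of ∂_1 are 1 so no torsion. So H_0 = Z.
rank ∂_1 = 8, rank ∂_2 = 12 ⇒ b_1 = 21 − 8 − 12 = 1; all invariant factors of ∂_2 are 1 so no torsion. So H_1 = Z.
rank ∂_2 = 12, rank ∂_3 = 3 ⇒ b_2 = 15 − 12 − 3 = 0; all invariant factors of ∂_3 are 1 so no torsion. So H_2 = 0.
rank ∂_3 = 3, rank ∂_4 = 0 ⇒ b_3 = 3 − 3 − 0 = 0. So H_3 = 0.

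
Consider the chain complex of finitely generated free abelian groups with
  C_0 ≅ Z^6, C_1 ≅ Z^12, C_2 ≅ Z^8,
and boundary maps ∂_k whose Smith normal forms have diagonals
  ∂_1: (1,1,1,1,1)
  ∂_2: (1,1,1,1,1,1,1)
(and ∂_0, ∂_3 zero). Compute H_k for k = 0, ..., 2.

H_0: b_0 = 6 − 0 − 5 = 1; torsion from ∂_1 factors > 1: none. So H_0 = Z.
H_1: b_1 = 12 − 5 − 7 = 0; torsion from ∂_2 factors > 1: none. So H_1 = 0.
H_2: b_2 = 8 − 7 − 0 = 1; torsion from ∂_3 factors > 1: none. So H_2 = Z.

H_0 = Z,  H_1 = 0,  H_2 = Z.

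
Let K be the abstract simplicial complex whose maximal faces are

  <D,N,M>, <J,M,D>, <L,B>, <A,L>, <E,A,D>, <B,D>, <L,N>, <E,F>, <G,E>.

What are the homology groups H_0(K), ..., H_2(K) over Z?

We work with the vertex ordering A < B < D < E < F < G < J < L < M < N. The simplices of K, each written with vertices in increasing order, are:

  0-simplices (10): A, B, D, E, F, G, J, L, M, N
  1-simplices (14): AD, AE, AL, BD, BL, DE, DJ, DM, DN, EF, EG, JM, LN, MN
  2-simplices (3): ADE, DJM, DMN

Hence C_0 ≅ Z^10, C_1 ≅ Z^14, C_2 ≅ Z^3.

Boundary ∂_1: C_1 → C_0 is given by ∂[p,q] = [q] − [p]. For instance
  ∂DE = E − D.
This gives a 10×14 integer matrix of rank 9; reducing to Smith normal form yields diagonal entries (1,1,1,1,1,1,1,1,1).

The boundary map ∂_2: C_2 → C_1 acts by ∂[p,q,r] = [q,r] − [p,r] + [p,q]. For instance
  ∂DMN = MN − DN + DM,
  ∂DJM = JM − DM + DJ.
As a 14×3 matrix over Z this has rank 3, with invariant factors (1,1,1).

Reading off H_k = ker ∂_k / im ∂_{k+1}:

  H_0: rank C_0 − rank ∂_1 = 10 − 9 = 1, and the invariant factors of ∂_1 are all 1, so H_0 = Z.
  H_1: rank ker ∂_1 − rank ∂_2 = (14 − 9) − 3 = 2, and the invariant factors of ∂_2 are all 1, so H_1 = Z^2.
  H_2: rank ker ∂_2 − rank ∂_3 = (3 − 3) − 0 = 0, and there is no ∂_3, so H_2 = 0.

As a check, the Euler characteristic is 10 − 14 + 3 = -1, which agrees with 1 − 2 + 0 = -1.

H_0 ≅ Z,  H_1 ≅ Z^2,  H_2 = 0.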